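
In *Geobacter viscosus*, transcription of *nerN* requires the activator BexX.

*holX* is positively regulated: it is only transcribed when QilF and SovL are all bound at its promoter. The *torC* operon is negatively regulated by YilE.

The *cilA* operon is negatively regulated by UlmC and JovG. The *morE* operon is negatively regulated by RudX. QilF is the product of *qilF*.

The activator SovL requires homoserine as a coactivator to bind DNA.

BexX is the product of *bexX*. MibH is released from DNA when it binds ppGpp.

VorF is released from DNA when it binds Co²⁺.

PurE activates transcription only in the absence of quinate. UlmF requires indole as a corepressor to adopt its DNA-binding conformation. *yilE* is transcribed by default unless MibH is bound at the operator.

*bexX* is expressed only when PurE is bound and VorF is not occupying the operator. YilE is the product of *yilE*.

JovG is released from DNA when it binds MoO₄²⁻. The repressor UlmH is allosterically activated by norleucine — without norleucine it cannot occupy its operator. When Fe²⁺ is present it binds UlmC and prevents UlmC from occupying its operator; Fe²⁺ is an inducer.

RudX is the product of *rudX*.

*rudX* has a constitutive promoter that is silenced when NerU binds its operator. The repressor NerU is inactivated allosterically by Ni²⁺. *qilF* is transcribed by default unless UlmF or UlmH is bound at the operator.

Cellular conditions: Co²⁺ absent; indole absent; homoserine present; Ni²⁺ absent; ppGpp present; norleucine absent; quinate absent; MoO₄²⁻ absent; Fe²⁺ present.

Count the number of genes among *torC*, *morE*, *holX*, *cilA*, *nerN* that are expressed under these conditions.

2

ppGpp is present, so MibH is inactive.
With no repressor bound, *yilE* is transcribed.
So YilE is produced and active.
With repressor YilE bound, *torC* is not transcribed.
→ *torC* is OFF.
Ni²⁺ is absent, so NerU is active.
With repressor NerU bound, *rudX* is not transcribed.
So RudX is not produced.
With no repressor bound, *morE* is transcribed.
→ *morE* is ON.
Indole is absent, so UlmF is inactive.
Norleucine is absent, so UlmH is inactive.
With no repressor bound, *qilF* is transcribed.
So QilF is produced and active.
Homoserine is present, so SovL is active.
No repressor is bound and QilF and SovL are active, so *holX* is transcribed.
→ *holX* is ON.
Fe²⁺ is present, so UlmC is inactive.
MoO₄²⁻ is absent, so JovG is active.
With repressor JovG bound, *cilA* is not transcribed.
→ *cilA* is OFF.
Co²⁺ is absent, so VorF is active.
Quinate is absent, so PurE is active.
With repressor VorF bound, *bexX* is not transcribed.
So BexX is not produced.
Required activator BexX is absent, so *nerN* is not transcribed.
→ *nerN* is OFF.
2 of the 5 genes are transcribed.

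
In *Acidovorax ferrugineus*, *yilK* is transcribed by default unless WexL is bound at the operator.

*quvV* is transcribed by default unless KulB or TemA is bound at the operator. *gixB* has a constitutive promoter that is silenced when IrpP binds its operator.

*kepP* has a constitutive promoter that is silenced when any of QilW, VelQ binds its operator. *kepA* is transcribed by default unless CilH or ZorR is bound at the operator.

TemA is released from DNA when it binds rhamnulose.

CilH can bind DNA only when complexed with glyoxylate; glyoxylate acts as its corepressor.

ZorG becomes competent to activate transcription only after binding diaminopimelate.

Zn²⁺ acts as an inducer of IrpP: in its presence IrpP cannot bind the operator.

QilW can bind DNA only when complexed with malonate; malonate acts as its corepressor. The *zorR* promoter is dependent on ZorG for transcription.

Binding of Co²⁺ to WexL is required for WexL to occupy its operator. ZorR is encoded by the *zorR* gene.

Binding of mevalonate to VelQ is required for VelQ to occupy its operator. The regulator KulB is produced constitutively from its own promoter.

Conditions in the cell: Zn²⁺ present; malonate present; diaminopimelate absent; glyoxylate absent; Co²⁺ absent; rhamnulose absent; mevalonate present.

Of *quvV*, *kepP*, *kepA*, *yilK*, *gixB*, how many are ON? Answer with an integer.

3

KulB is produced constitutively and is active.
Rhamnulose is absent, so TemA is active.
With repressor KulB bound, *quvV* is not transcribed.
→ *quvV* is OFF.
Malonate is present, so QilW is active.
Mevalonate is present, so VelQ is active.
With repressor QilW bound, *kepP* is not transcribed.
→ *kepP* is OFF.
Glyoxylate is absent, so CilH is inactive.
Diaminopimelate is absent, so ZorG is inactive.
Required activator ZorG is absent, so *zorR* is not transcribed.
So ZorR is not produced.
With no repressor bound, *kepA* is transcribed.
→ *kepA* is ON.
Co²⁺ is absent, so WexL is inactive.
With no repressor bound, *yilK* is transcribed.
→ *yilK* is ON.
Zn²⁺ is present, so IrpP is inactive.
With no repressor bound, *gixB* is transcribed.
→ *gixB* is ON.
3 of the 5 genes are transcribed.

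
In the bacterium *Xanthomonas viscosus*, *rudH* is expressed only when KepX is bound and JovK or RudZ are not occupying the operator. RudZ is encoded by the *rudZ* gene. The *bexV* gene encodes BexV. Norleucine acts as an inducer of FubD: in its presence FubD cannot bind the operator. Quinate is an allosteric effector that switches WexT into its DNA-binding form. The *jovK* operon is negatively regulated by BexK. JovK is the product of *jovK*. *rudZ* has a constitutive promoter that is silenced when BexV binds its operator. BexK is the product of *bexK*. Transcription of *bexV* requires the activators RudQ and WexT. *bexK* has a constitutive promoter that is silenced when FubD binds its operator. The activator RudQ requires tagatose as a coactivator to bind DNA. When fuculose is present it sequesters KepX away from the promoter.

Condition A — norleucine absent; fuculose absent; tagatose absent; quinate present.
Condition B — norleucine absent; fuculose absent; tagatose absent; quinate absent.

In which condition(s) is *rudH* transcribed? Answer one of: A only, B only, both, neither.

Condition A:
Norleucine is absent, so FubD is active.
With repressor FubD bound, *bexK* is not transcribed.
So BexK is not produced.
With no repressor bound, *jovK* is transcribed.
So JovK is produced and active.
Fuculose is absent, so KepX is active.
Tagatose is absent, so RudQ is inactive.
Quinate is present, so WexT is active.
Required activator RudQ is absent, so *bexV* is not transcribed.
So BexV is not produced.
With no repressor bound, *rudZ* is transcribed.
So RudZ is produced and active.
With repressor JovK bound, *rudH* is not transcribed.
→ *rudH* is OFF in A.
Condition B:
Norleucine is absent, so FubD is active.
With repressor FubD bound, *bexK* is not transcribed.
So BexK is not produced.
With no repressor bound, *jovK* is transcribed.
So JovK is produced and active.
Fuculose is absent, so KepX is active.
Tagatose is absent, so RudQ is inactive.
Quinate is absent, so WexT is inactive.
Required activator RudQ is absent, so *bexV* is not transcribed.
So BexV is not produced.
With no repressor bound, *rudZ* is transcribed.
So RudZ is produced and active.
With repressor JovK bound, *rudH* is not transcribed.
→ *rudH* is OFF in B.

neither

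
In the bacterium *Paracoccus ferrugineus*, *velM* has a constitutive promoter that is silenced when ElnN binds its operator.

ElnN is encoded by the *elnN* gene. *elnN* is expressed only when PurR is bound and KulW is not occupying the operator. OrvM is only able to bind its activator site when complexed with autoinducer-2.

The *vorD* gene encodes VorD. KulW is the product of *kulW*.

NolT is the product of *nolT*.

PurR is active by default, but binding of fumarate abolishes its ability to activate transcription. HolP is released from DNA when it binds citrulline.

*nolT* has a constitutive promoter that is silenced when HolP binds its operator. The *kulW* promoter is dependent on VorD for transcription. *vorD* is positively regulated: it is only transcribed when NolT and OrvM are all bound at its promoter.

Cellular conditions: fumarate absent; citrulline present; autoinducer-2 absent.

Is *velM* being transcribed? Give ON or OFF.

OFF

Citrulline is present, so HolP is inactive.
With no repressor bound, *nolT* is transcribed.
So NolT is produced and active.
Autoinducer-2 is absent, so OrvM is inactive.
Required activator OrvM is absent, so *vorD* is not transcribed.
So VorD is not produced.
Required activator VorD is absent, so *kulW* is not transcribed.
So KulW is not produced.
Fumarate is absent, so PurR is active.
No repressor is bound and PurR is active, so *elnN* is transcribed.
So ElnN is produced and active.
With repressor ElnN bound, *velM* is not transcribed.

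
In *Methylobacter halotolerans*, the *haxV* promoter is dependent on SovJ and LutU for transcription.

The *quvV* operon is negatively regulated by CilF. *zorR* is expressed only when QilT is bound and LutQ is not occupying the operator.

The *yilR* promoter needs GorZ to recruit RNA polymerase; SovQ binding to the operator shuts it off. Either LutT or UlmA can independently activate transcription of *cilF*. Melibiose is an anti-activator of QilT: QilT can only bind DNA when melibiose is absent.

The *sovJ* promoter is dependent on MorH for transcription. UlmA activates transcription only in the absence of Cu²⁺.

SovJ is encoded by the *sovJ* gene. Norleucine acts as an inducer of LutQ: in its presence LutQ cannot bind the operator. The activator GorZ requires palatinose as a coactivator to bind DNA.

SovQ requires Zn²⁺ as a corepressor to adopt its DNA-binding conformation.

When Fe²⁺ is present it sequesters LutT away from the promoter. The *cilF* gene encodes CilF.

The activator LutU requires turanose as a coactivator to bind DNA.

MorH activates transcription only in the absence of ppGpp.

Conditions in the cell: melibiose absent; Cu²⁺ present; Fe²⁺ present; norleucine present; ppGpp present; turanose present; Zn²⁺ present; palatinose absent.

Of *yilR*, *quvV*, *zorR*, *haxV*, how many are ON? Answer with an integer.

Palatinose is absent, so GorZ is inactive.
Zn²⁺ is present, so SovQ is active.
With repressor SovQ bound, *yilR* is not transcribed.
→ *yilR* is OFF.
Fe²⁺ is present, so LutT is inactive.
Cu²⁺ is present, so UlmA is inactive.
No activator is available at the *cilF* promoter, so *cilF* is not transcribed.
So CilF is not produced.
With no repressor bound, *quvV* is transcribed.
→ *quvV* is ON.
Norleucine is present, so LutQ is inactive.
Melibiose is absent, so QilT is active.
No repressor is bound and QilT is active, so *zorR* is transcribed.
→ *zorR* is ON.
ppGpp is present, so MorH is inactive.
Required activator MorH is absent, so *sovJ* is not transcribed.
So SovJ is not produced.
Turanose is present, so LutU is active.
Required activator SovJ is absent, so *haxV* is not transcribed.
→ *haxV* is OFF.
2 of the 4 genes are transcribed.

2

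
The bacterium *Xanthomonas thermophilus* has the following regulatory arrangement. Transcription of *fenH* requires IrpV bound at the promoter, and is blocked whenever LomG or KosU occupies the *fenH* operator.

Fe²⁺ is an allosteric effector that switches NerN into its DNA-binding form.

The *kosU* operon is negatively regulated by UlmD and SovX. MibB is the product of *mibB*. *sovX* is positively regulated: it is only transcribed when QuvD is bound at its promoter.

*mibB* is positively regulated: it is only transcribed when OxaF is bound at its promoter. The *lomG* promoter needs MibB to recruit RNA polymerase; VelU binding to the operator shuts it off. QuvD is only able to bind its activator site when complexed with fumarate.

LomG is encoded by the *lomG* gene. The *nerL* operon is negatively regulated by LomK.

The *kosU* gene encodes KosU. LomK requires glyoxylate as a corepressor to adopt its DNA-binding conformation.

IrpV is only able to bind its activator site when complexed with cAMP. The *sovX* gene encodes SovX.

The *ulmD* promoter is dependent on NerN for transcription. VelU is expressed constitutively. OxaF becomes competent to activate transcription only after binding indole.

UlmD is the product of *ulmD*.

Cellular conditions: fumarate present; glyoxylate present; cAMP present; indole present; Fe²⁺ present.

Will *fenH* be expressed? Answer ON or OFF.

ON

VelU is produced constitutively and is active.
Indole is present, so OxaF is active.
No repressor is bound and OxaF is active, so *mibB* is transcribed.
So MibB is produced and active.
With repressor VelU bound, *lomG* is not transcribed.
So LomG is not produced.
cAMP is present, so IrpV is active.
Fe²⁺ is present, so NerN is active.
No repressor is bound and NerN is active, so *ulmD* is transcribed.
So UlmD is produced and active.
Fumarate is present, so QuvD is active.
No repressor is bound and QuvD is active, so *sovX* is transcribed.
So SovX is produced and active.
With repressor UlmD bound, *kosU* is not transcribed.
So KosU is not produced.
No repressor is bound and IrpV is active, so *fenH* is transcribed.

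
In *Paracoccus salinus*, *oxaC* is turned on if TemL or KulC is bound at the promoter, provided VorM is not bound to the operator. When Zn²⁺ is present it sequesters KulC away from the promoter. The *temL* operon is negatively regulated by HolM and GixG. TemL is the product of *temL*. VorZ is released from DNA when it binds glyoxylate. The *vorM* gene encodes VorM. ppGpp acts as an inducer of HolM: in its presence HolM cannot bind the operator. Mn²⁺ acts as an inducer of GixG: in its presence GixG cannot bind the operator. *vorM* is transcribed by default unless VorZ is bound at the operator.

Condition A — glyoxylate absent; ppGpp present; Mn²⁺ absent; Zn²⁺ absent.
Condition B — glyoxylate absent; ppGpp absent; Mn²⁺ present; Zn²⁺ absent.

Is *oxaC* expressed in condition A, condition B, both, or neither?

Condition A:
Glyoxylate is absent, so VorZ is active.
With repressor VorZ bound, *vorM* is not transcribed.
So VorM is not produced.
ppGpp is present, so HolM is inactive.
Mn²⁺ is absent, so GixG is active.
With repressor GixG bound, *temL* is not transcribed.
So TemL is not produced.
Zn²⁺ is absent, so KulC is active.
Activator KulC is present, so *oxaC* is transcribed.
→ *oxaC* is ON in A.
Condition B:
Glyoxylate is absent, so VorZ is active.
With repressor VorZ bound, *vorM* is not transcribed.
So VorM is not produced.
ppGpp is absent, so HolM is active.
Mn²⁺ is present, so GixG is inactive.
With repressor HolM bound, *temL* is not transcribed.
So TemL is not produced.
Zn²⁺ is absent, so KulC is active.
Activator KulC is present, so *oxaC* is transcribed.
→ *oxaC* is ON in B.

both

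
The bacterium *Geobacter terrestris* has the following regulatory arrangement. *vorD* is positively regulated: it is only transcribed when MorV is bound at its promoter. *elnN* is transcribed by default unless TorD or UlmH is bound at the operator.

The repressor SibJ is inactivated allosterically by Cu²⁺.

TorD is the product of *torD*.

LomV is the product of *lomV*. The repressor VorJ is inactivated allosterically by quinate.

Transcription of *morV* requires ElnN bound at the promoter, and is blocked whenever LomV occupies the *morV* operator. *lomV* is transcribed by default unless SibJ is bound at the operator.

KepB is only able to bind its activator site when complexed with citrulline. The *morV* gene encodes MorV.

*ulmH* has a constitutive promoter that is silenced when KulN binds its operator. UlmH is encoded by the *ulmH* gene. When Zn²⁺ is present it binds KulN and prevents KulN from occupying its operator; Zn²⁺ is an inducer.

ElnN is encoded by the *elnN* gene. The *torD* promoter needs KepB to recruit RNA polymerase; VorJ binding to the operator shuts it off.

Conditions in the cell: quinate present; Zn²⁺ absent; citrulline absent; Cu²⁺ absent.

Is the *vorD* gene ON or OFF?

Citrulline is absent, so KepB is inactive.
Quinate is present, so VorJ is inactive.
Required activator KepB is absent, so *torD* is not transcribed.
So TorD is not produced.
Zn²⁺ is absent, so KulN is active.
With repressor KulN bound, *ulmH* is not transcribed.
So UlmH is not produced.
With no repressor bound, *elnN* is transcribed.
So ElnN is produced and active.
Cu²⁺ is absent, so SibJ is active.
With repressor SibJ bound, *lomV* is not transcribed.
So LomV is not produced.
No repressor is bound and ElnN is active, so *morV* is transcribed.
So MorV is produced and active.
No repressor is bound and MorV is active, so *vorD* is transcribed.

ON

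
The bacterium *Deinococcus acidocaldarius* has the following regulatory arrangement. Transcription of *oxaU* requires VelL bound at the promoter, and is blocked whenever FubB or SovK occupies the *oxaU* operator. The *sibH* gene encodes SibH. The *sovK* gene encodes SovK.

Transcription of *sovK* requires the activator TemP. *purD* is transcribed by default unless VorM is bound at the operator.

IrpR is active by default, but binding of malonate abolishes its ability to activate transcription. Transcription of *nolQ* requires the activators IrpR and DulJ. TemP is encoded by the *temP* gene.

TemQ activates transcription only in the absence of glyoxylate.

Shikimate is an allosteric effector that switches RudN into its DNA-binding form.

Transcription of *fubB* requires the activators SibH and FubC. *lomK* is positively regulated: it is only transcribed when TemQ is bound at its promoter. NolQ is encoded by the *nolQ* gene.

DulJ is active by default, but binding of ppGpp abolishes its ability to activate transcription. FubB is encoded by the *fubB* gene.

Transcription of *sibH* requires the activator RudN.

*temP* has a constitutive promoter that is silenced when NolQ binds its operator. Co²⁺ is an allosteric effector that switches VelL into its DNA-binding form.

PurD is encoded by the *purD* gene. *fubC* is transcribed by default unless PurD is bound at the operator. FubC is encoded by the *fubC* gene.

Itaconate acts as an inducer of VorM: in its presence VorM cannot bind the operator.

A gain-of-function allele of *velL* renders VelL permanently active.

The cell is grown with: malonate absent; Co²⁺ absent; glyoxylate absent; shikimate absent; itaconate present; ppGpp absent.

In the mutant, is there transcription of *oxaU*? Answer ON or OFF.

VelL is constitutively active in this strain.
Shikimate is absent, so RudN is inactive.
Required activator RudN is absent, so *sibH* is not transcribed.
So SibH is not produced.
Itaconate is present, so VorM is inactive.
With no repressor bound, *purD* is transcribed.
So PurD is produced and active.
With repressor PurD bound, *fubC* is not transcribed.
So FubC is not produced.
Required activator SibH is absent, so *fubB* is not transcribed.
So FubB is not produced.
Malonate is absent, so IrpR is active.
ppGpp is absent, so DulJ is active.
No repressor is bound and IrpR and DulJ are active, so *nolQ* is transcribed.
So NolQ is produced and active.
With repressor NolQ bound, *temP* is not transcribed.
So TemP is not produced.
Required activator TemP is absent, so *sovK* is not transcribed.
So SovK is not produced.
No repressor is bound and VelL is active, so *oxaU* is transcribed.

ON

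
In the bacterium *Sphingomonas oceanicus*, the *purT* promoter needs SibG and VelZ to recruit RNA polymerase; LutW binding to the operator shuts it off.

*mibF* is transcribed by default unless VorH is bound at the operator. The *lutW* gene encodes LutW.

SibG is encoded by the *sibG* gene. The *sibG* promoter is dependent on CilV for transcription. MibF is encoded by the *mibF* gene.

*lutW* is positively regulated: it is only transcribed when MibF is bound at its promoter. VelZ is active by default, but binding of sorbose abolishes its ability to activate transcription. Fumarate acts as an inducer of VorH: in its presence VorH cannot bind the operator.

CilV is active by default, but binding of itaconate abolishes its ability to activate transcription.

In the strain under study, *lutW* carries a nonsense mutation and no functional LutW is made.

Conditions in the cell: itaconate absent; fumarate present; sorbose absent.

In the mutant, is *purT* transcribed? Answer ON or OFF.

Itaconate is absent, so CilV is active.
No repressor is bound and CilV is active, so *sibG* is transcribed.
So SibG is produced and active.
LutW is non-functional in this strain, so it has no effect.
Sorbose is absent, so VelZ is active.
No repressor is bound and SibG and VelZ are active, so *purT* is transcribed.

ON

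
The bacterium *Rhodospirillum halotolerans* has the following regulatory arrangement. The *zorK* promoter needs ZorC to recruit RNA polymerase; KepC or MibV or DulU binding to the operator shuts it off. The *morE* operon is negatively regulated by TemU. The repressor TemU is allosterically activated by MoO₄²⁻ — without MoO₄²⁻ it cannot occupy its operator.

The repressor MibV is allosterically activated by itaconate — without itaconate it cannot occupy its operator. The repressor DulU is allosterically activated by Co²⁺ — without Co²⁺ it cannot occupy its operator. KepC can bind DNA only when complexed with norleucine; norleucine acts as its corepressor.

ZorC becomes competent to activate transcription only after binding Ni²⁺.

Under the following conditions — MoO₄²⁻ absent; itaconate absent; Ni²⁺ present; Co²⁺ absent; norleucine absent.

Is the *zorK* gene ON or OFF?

ON

Ni²⁺ is present, so ZorC is active.
Norleucine is absent, so KepC is inactive.
Itaconate is absent, so MibV is inactive.
Co²⁺ is absent, so DulU is inactive.
No repressor is bound and ZorC is active, so *zorK* is transcribed.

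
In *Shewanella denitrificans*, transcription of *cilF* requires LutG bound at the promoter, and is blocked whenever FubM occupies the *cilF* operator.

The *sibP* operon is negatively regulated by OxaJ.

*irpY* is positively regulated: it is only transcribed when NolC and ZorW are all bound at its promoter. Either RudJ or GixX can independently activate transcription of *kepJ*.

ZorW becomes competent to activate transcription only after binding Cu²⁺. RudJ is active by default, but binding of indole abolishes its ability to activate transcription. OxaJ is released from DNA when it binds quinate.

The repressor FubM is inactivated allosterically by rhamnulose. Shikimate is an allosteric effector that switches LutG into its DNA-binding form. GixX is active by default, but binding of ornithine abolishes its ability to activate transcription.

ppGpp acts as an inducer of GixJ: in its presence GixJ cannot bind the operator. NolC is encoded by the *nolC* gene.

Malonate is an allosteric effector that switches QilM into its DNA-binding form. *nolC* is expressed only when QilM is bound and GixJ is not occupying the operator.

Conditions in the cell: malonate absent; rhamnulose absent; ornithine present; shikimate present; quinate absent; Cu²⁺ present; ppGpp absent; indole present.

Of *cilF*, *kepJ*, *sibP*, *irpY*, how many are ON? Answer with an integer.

0

Rhamnulose is absent, so FubM is active.
Shikimate is present, so LutG is active.
With repressor FubM bound, *cilF* is not transcribed.
→ *cilF* is OFF.
Indole is present, so RudJ is inactive.
Ornithine is present, so GixX is inactive.
No activator is available at the *kepJ* promoter, so *kepJ* is not transcribed.
→ *kepJ* is OFF.
Quinate is absent, so OxaJ is active.
With repressor OxaJ bound, *sibP* is not transcribed.
→ *sibP* is OFF.
Malonate is absent, so QilM is inactive.
ppGpp is absent, so GixJ is active.
With repressor GixJ bound, *nolC* is not transcribed.
So NolC is not produced.
Cu²⁺ is present, so ZorW is active.
Required activator NolC is absent, so *irpY* is not transcribed.
→ *irpY* is OFF.
0 of the 4 genes are transcribed.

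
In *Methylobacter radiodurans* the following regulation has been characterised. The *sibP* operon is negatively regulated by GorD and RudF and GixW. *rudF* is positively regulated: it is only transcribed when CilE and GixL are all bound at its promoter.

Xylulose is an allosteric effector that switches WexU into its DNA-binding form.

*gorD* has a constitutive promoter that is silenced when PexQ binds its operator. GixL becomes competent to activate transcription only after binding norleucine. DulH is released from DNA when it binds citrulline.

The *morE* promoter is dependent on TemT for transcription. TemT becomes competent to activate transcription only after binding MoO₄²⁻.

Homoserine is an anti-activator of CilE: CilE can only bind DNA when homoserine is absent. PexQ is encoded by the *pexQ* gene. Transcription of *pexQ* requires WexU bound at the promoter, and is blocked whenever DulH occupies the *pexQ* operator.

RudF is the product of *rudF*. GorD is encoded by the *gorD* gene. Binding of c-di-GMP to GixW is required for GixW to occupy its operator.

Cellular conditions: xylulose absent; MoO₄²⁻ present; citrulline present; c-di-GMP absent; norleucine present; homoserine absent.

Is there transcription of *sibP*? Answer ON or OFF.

Xylulose is absent, so WexU is inactive.
Citrulline is present, so DulH is inactive.
Required activator WexU is absent, so *pexQ* is not transcribed.
So PexQ is not produced.
With no repressor bound, *gorD* is transcribed.
So GorD is produced and active.
Homoserine is absent, so CilE is active.
Norleucine is present, so GixL is active.
No repressor is bound and CilE and GixL are active, so *rudF* is transcribed.
So RudF is produced and active.
c-di-GMP is absent, so GixW is inactive.
With repressor GorD bound, *sibP* is not transcribed.

OFF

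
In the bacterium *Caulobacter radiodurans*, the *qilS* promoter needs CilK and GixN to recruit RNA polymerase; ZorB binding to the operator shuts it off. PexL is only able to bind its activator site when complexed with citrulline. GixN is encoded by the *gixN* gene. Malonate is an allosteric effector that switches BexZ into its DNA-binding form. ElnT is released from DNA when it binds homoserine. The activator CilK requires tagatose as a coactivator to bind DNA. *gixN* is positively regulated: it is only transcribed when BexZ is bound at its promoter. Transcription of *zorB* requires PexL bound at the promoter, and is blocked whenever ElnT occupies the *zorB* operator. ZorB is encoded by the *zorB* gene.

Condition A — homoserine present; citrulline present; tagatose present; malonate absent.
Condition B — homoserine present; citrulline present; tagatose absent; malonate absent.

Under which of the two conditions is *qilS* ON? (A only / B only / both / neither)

Condition A:
Homoserine is present, so ElnT is inactive.
Citrulline is present, so PexL is active.
No repressor is bound and PexL is active, so *zorB* is transcribed.
So ZorB is produced and active.
Tagatose is present, so CilK is active.
Malonate is absent, so BexZ is inactive.
Required activator BexZ is absent, so *gixN* is not transcribed.
So GixN is not produced.
With repressor ZorB bound, *qilS* is not transcribed.
→ *qilS* is OFF in A.
Condition B:
Homoserine is present, so ElnT is inactive.
Citrulline is present, so PexL is active.
No repressor is bound and PexL is active, so *zorB* is transcribed.
So ZorB is produced and active.
Tagatose is absent, so CilK is inactive.
Malonate is absent, so BexZ is inactive.
Required activator BexZ is absent, so *gixN* is not transcribed.
So GixN is not produced.
With repressor ZorB bound, *qilS* is not transcribed.
→ *qilS* is OFF in B.

neither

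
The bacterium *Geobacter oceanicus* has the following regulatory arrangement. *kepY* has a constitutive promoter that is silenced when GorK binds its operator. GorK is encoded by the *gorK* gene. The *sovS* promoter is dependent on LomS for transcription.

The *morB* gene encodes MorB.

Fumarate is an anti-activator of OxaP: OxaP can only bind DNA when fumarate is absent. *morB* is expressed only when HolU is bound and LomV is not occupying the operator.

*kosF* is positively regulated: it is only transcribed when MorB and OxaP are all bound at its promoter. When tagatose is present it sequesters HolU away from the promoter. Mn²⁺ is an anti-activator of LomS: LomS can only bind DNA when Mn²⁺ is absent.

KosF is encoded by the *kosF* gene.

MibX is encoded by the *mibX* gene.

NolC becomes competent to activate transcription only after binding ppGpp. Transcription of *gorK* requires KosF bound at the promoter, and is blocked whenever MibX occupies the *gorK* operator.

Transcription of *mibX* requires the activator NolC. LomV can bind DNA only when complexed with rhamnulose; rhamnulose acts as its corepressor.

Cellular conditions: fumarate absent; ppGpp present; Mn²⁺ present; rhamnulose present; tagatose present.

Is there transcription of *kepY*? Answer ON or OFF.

Rhamnulose is present, so LomV is active.
Tagatose is present, so HolU is inactive.
With repressor LomV bound, *morB* is not transcribed.
So MorB is not produced.
Fumarate is absent, so OxaP is active.
Required activator MorB is absent, so *kosF* is not transcribed.
So KosF is not produced.
ppGpp is present, so NolC is active.
No repressor is bound and NolC is active, so *mibX* is transcribed.
So MibX is produced and active.
With repressor MibX bound, *gorK* is not transcribed.
So GorK is not produced.
With no repressor bound, *kepY* is transcribed.

ON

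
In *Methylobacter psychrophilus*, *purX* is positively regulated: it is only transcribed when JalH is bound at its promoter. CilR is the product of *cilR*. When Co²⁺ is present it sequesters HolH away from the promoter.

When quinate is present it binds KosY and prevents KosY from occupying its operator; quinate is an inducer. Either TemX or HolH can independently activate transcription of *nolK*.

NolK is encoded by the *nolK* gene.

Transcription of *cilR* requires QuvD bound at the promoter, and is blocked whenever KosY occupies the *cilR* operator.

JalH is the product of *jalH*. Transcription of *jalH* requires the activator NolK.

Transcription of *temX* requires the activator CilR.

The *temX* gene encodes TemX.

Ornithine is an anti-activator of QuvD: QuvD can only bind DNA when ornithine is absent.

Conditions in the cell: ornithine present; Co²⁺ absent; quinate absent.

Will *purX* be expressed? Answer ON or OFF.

ON

Ornithine is present, so QuvD is inactive.
Quinate is absent, so KosY is active.
With repressor KosY bound, *cilR* is not transcribed.
So CilR is not produced.
Required activator CilR is absent, so *temX* is not transcribed.
So TemX is not produced.
Co²⁺ is absent, so HolH is active.
Activator HolH is present, so *nolK* is transcribed.
So NolK is produced and active.
No repressor is bound and NolK is active, so *jalH* is transcribed.
So JalH is produced and active.
No repressor is bound and JalH is active, so *purX* is transcribed.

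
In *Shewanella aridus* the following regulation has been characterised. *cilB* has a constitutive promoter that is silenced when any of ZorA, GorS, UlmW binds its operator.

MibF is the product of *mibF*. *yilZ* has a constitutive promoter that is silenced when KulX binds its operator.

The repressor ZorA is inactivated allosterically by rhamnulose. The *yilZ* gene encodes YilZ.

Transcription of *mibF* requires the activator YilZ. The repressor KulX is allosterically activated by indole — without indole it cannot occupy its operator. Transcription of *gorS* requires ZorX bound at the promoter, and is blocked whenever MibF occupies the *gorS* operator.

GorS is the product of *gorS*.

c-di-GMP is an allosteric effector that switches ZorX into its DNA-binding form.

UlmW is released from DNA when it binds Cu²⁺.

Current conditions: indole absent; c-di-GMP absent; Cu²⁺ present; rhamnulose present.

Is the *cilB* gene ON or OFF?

Rhamnulose is present, so ZorA is inactive.
c-di-GMP is absent, so ZorX is inactive.
Indole is absent, so KulX is inactive.
With no repressor bound, *yilZ* is transcribed.
So YilZ is produced and active.
No repressor is bound and YilZ is active, so *mibF* is transcribed.
So MibF is produced and active.
With repressor MibF bound, *gorS* is not transcribed.
So GorS is not produced.
Cu²⁺ is present, so UlmW is inactive.
With no repressor bound, *cilB* is transcribed.

ON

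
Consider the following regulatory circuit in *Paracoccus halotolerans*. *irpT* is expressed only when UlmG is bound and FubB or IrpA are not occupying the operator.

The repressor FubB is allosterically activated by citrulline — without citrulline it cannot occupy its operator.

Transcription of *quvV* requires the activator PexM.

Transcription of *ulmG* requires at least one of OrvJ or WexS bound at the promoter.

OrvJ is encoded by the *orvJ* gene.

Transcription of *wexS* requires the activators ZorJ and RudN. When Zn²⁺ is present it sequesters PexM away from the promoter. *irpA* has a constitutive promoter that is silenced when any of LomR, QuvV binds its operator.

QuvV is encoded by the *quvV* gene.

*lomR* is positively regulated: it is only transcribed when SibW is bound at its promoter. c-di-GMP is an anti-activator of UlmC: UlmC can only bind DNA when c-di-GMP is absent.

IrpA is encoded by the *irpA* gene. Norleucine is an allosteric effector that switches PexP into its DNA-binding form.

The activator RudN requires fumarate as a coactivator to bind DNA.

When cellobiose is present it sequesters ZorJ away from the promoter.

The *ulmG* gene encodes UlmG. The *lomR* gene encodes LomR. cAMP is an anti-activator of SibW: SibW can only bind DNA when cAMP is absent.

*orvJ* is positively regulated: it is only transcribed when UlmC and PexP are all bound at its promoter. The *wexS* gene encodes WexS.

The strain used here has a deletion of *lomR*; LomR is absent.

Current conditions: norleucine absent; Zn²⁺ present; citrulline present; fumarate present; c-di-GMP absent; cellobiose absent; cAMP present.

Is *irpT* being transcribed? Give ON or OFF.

OFF

Citrulline is present, so FubB is active.
LomR is non-functional in this strain, so it has no effect.
Zn²⁺ is present, so PexM is inactive.
Required activator PexM is absent, so *quvV* is not transcribed.
So QuvV is not produced.
With no repressor bound, *irpA* is transcribed.
So IrpA is produced and active.
c-di-GMP is absent, so UlmC is active.
Norleucine is absent, so PexP is inactive.
Required activator PexP is absent, so *orvJ* is not transcribed.
So OrvJ is not produced.
Cellobiose is absent, so ZorJ is active.
Fumarate is present, so RudN is active.
No repressor is bound and ZorJ and RudN are active, so *wexS* is transcribed.
So WexS is produced and active.
Activator WexS is present, so *ulmG* is transcribed.
So UlmG is produced and active.
With repressor FubB bound, *irpT* is not transcribed.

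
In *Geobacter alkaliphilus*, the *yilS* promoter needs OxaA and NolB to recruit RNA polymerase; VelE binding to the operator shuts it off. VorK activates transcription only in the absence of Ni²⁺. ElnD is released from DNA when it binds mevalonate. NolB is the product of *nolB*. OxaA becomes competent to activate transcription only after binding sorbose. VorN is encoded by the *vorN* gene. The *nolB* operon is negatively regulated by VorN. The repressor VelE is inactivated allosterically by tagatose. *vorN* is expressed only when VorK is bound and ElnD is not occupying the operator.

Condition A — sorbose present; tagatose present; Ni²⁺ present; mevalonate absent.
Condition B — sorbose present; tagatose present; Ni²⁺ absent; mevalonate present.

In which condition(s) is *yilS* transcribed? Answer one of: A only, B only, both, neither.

A only

Condition A:
Sorbose is present, so OxaA is active.
Tagatose is present, so VelE is inactive.
Ni²⁺ is present, so VorK is inactive.
Mevalonate is absent, so ElnD is active.
With repressor ElnD bound, *vorN* is not transcribed.
So VorN is not produced.
With no repressor bound, *nolB* is transcribed.
So NolB is produced and active.
No repressor is bound and OxaA and NolB are active, so *yilS* is transcribed.
→ *yilS* is ON in A.
Condition B:
Sorbose is present, so OxaA is active.
Tagatose is present, so VelE is inactive.
Ni²⁺ is absent, so VorK is active.
Mevalonate is present, so ElnD is inactive.
No repressor is bound and VorK is active, so *vorN* is transcribed.
So VorN is produced and active.
With repressor VorN bound, *nolB* is not transcribed.
So NolB is not produced.
Required activator NolB is absent, so *yilS* is not transcribed.
→ *yilS* is OFF in B.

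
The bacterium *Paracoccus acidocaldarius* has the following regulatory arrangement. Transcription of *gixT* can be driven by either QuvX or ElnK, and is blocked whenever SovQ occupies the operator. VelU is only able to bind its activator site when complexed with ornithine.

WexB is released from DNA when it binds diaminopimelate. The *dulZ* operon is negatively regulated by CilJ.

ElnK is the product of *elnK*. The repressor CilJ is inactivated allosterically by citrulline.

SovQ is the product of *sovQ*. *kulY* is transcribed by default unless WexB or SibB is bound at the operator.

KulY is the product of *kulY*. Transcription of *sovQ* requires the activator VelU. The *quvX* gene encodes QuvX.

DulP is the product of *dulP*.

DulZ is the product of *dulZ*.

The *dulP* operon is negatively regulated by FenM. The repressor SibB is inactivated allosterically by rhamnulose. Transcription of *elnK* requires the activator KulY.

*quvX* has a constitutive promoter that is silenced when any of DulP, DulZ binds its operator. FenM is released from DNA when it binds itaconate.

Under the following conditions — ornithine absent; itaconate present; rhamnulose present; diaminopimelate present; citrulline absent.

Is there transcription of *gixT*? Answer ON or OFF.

ON

Itaconate is present, so FenM is inactive.
With no repressor bound, *dulP* is transcribed.
So DulP is produced and active.
Citrulline is absent, so CilJ is active.
With repressor CilJ bound, *dulZ* is not transcribed.
So DulZ is not produced.
With repressor DulP bound, *quvX* is not transcribed.
So QuvX is not produced.
Diaminopimelate is present, so WexB is inactive.
Rhamnulose is present, so SibB is inactive.
With no repressor bound, *kulY* is transcribed.
So KulY is produced and active.
No repressor is bound and KulY is active, so *elnK* is transcribed.
So ElnK is produced and active.
Ornithine is absent, so VelU is inactive.
Required activator VelU is absent, so *sovQ* is not transcribed.
So SovQ is not produced.
Activator ElnK is present, so *gixT* is transcribed.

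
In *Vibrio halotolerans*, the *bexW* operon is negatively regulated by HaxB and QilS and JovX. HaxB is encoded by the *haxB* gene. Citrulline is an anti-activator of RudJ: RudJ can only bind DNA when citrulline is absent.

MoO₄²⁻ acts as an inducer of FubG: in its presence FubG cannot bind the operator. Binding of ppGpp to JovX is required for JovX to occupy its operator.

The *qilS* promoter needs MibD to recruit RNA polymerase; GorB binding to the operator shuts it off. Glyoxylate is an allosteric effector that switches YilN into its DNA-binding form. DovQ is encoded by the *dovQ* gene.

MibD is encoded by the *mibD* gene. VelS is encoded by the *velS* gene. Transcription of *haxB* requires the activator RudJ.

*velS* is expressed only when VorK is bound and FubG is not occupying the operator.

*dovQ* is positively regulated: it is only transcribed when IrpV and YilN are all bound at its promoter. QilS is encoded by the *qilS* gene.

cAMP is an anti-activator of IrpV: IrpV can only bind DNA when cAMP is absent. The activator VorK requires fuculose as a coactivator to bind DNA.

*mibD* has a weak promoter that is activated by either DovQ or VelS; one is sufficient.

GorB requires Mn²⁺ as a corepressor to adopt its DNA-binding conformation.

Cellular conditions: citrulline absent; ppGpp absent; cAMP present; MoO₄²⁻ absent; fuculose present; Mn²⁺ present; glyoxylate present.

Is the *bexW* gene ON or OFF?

Citrulline is absent, so RudJ is active.
No repressor is bound and RudJ is active, so *haxB* is transcribed.
So HaxB is produced and active.
cAMP is present, so IrpV is inactive.
Glyoxylate is present, so YilN is active.
Required activator IrpV is absent, so *dovQ* is not transcribed.
So DovQ is not produced.
MoO₄²⁻ is absent, so FubG is active.
Fuculose is present, so VorK is active.
With repressor FubG bound, *velS* is not transcribed.
So VelS is not produced.
No activator is available at the *mibD* promoter, so *mibD* is not transcribed.
So MibD is not produced.
Mn²⁺ is present, so GorB is active.
With repressor GorB bound, *qilS* is not transcribed.
So QilS is not produced.
ppGpp is absent, so JovX is inactive.
With repressor HaxB bound, *bexW* is not transcribed.

OFF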